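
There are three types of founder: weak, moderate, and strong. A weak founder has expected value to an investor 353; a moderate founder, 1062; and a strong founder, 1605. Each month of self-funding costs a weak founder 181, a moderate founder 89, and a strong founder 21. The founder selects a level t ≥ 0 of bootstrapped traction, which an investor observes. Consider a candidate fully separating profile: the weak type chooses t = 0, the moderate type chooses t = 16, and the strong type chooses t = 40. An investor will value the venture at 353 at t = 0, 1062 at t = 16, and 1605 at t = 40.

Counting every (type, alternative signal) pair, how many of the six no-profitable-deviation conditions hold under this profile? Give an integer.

5

Weak (own payoff 353): to t=16 gives 1062 − 181×16 = -1834 → no gain ✓; to t=40 gives 1605 − 181×40 = -5635 → no gain ✓.
Moderate (own payoff 1062 − 89×16 = -362): to t=0 gives 353 → profitable ✗; to t=40 gives 1605 − 89×40 = -1955 → no gain ✓.
Strong (own payoff 1605 − 21×40 = 765): to t=0 gives 353 → no gain ✓; to t=16 gives 1062 − 21×16 = 726 → no gain ✓.
5 of the 6 constraints hold; not an equilibrium.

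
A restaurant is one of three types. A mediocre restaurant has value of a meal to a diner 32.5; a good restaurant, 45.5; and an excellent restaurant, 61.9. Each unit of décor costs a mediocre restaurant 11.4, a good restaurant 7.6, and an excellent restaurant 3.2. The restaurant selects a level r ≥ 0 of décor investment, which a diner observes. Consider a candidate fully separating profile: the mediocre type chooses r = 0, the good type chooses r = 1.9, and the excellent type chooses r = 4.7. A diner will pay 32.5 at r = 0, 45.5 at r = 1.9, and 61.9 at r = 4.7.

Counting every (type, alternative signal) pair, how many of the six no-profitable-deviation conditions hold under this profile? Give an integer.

5

Good (own payoff 45.5 − 7.6×1.9 = 31.06): to r=0 gives 32.5 → profitable ✗; to r=4.7 gives 61.9 − 7.6×4.7 = 26.18 → no gain ✓.
Excellent (own payoff 61.9 − 3.2×4.7 = 46.86): to r=0 gives 32.5 → no gain ✓; to r=1.9 gives 45.5 − 3.2×1.9 = 39.42 → no gain ✓.
Mediocre (own payoff 32.5): to r=1.9 gives 45.5 − 11.4×1.9 = 23.84 → no gain ✓; to r=4.7 gives 61.9 − 11.4×4.7 = 8.32 → no gain ✓.
5 of the 6 constraints hold; not an equilibrium.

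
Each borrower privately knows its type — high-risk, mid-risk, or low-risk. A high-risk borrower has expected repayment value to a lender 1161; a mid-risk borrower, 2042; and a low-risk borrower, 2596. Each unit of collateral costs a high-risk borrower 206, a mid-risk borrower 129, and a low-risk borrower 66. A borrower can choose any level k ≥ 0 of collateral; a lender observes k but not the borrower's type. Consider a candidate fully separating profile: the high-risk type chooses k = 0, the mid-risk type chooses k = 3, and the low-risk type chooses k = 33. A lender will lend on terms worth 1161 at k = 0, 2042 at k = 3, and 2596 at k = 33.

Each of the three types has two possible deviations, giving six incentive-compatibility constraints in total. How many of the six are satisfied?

High-risk (own payoff 1161): to k=3 gives 2042 − 206×3 = 1424 → profitable ✗; to k=33 gives 2596 − 206×33 = -4202 → no gain ✓.
Mid-risk (own payoff 2042 − 129×3 = 1655): to k=0 gives 1161 → no gain ✓; to k=33 gives 2596 − 129×33 = -1661 → no gain ✓.
Low-risk (own payoff 2596 − 66×33 = 418): to k=0 gives 1161 → profitable ✗; to k=3 gives 2042 − 66×3 = 1844 → profitable ✗.
3 of the 6 constraints hold; not an equilibrium.

3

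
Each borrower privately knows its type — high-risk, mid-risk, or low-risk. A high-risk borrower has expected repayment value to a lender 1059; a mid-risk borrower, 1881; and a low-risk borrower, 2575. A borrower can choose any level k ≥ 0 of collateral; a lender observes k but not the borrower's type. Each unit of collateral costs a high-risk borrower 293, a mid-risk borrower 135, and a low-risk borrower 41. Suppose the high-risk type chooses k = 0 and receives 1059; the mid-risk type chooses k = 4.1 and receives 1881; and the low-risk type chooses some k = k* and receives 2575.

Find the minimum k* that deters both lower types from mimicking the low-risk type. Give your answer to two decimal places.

Mid-risk type (on-path payoff 1881 − 135×4.1 = 1327.5) won't mimic when 1327.5 ≥ 2575 − 135·k*, i.e. k* ≥ 9.24.
High-risk type (on-path payoff 1059) won't mimic when 1059 ≥ 2575 − 293·k*, i.e. k* ≥ 5.17.
Both must hold, so k* = max(5.17, 9.24) = 9.24. The mid-risk type's constraint binds.

9.24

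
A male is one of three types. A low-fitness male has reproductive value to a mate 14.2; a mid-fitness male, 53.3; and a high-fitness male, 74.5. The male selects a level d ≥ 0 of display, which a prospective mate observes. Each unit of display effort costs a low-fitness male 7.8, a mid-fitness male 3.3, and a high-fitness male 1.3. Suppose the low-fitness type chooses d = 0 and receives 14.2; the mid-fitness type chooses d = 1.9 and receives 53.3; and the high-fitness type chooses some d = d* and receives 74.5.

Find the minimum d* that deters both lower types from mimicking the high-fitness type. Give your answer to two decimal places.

Mid-fitness type (on-path payoff 53.3 − 3.3×1.9 = 47.03) won't mimic when 47.03 ≥ 74.5 − 3.3·d*, i.e. d* ≥ 8.32.
Low-fitness type (on-path payoff 14.2) won't mimic when 14.2 ≥ 74.5 − 7.8·d*, i.e. d* ≥ 7.73.
Both must hold, so d* = max(7.73, 8.32) = 8.32. The mid-fitness type's constraint binds.

8.32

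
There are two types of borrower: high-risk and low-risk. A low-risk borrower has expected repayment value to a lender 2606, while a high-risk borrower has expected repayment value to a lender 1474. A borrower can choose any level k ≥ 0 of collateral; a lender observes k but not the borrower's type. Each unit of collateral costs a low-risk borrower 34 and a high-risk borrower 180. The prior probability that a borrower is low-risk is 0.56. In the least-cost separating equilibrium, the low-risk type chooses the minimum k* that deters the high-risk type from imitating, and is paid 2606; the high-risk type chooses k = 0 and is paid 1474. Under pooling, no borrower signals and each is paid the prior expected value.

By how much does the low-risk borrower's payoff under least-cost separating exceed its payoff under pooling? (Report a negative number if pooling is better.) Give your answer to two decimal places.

Least-cost separating signal: k* solves 1474 = 2606 − 180·k*, so k* = (2606 − 1474)/180 ≈ 6.2889.
Low-risk type's separating payoff: 2606 − 34 × k* = 2606 − 34 × (2606 − 1474)/180 = 2606 − 38488/180 ≈ 2392.1778.
Pooling payoff: 0.56 × 2606 + 0.44 × 1474 = 2107.92.
Difference: 2392.1778 − 2107.92 = 284.2578, i.e. 284.26 to two decimal places.
The low-risk type prefers to separate.

284.26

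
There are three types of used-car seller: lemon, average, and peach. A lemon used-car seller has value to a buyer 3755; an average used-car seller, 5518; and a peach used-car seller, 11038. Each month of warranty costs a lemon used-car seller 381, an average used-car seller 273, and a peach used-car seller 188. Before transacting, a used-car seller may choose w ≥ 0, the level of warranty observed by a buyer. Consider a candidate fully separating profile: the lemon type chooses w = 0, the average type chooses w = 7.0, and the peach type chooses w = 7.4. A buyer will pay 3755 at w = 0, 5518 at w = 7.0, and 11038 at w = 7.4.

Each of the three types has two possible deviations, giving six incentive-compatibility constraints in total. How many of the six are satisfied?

Peach (own payoff 11038 − 188×7.4 = 9646.8): to w=0 gives 3755 → no gain ✓; to w=7.0 gives 5518 − 188×7.0 = 4202 → no gain ✓.
Average (own payoff 5518 − 273×7.0 = 3607): to w=0 gives 3755 → profitable ✗; to w=7.4 gives 11038 − 273×7.4 = 9017.8 → profitable ✗.
Lemon (own payoff 3755): to w=7.0 gives 5518 − 381×7.0 = 2851 → no gain ✓; to w=7.4 gives 11038 − 381×7.4 = 8218.6 → profitable ✗.
3 of the 6 constraints hold; not an equilibrium.

3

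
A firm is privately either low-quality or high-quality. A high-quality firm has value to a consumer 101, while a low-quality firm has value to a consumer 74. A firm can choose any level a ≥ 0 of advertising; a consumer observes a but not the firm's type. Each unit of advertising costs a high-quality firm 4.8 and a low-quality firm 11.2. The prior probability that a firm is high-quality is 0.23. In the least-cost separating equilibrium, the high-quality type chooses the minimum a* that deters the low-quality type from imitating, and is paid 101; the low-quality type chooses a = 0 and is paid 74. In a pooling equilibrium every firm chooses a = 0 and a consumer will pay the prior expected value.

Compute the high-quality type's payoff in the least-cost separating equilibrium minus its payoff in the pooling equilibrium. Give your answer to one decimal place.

9.2

Least-cost separating signal: a* solves 74 = 101 − 11.2·a*, so a* = (101 − 74)/11.2 ≈ 2.4107.
High-quality type's separating payoff: 101 − 4.8 × a* = 101 − 4.8 × (101 − 74)/11.2 = 101 − 129.6/11.2 ≈ 89.429.
Pooling payoff: 0.23 × 101 + 0.77 × 74 = 80.21.
Difference: 89.429 − 80.21 = 9.219, i.e. 9.2 to one decimal place.
The high-quality type prefers to separate.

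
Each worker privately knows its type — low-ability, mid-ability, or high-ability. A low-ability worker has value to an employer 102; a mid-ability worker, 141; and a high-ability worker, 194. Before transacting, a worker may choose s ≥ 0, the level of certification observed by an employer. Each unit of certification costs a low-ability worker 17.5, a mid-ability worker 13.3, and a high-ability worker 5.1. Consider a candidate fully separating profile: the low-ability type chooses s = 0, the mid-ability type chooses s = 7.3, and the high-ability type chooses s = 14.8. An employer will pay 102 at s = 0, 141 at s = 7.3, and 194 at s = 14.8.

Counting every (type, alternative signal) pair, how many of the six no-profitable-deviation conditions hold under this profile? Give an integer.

Low-ability (own payoff 102): to s=7.3 gives 141 − 17.5×7.3 = 13.25 → no gain ✓; to s=14.8 gives 194 − 17.5×14.8 = -65 → no gain ✓.
Mid-ability (own payoff 141 − 13.3×7.3 = 43.91): to s=0 gives 102 → profitable ✗; to s=14.8 gives 194 − 13.3×14.8 = -2.84 → no gain ✓.
High-ability (own payoff 194 − 5.1×14.8 = 118.52): to s=0 gives 102 → no gain ✓; to s=7.3 gives 141 − 5.1×7.3 = 103.77 → no gain ✓.
5 of the 6 constraints hold; not an equilibrium.

5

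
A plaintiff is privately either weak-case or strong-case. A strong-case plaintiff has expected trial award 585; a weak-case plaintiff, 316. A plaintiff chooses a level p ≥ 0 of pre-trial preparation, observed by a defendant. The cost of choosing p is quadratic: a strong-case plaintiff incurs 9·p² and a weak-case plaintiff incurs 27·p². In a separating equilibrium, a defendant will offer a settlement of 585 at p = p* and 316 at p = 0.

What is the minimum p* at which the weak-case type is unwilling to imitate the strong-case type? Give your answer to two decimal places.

The weak-case type at p = 0 receives 316; imitating at p* yields 585 − 27·p*².
Indifference: 316 = 585 − 27·p*², so p*² = (585 − 316) / 27 ≈ 9.9630.
p* = √9.9630 ≈ 3.16.

3.16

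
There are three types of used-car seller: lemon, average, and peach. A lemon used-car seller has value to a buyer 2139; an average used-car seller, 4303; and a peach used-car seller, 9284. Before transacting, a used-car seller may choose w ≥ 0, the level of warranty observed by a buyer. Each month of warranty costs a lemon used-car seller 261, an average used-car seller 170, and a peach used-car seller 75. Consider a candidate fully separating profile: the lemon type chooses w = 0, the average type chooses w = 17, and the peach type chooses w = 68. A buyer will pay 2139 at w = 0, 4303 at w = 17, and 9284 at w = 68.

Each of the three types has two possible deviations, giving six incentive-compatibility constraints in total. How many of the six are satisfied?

Average (own payoff 4303 − 170×17 = 1413): to w=0 gives 2139 → profitable ✗; to w=68 gives 9284 − 170×68 = -2276 → no gain ✓.
Peach (own payoff 9284 − 75×68 = 4184): to w=0 gives 2139 → no gain ✓; to w=17 gives 4303 − 75×17 = 3028 → no gain ✓.
Lemon (own payoff 2139): to w=17 gives 4303 − 261×17 = -134 → no gain ✓; to w=68 gives 9284 − 261×68 = -8464 → no gain ✓.
5 of the 6 constraints hold; not an equilibrium.

5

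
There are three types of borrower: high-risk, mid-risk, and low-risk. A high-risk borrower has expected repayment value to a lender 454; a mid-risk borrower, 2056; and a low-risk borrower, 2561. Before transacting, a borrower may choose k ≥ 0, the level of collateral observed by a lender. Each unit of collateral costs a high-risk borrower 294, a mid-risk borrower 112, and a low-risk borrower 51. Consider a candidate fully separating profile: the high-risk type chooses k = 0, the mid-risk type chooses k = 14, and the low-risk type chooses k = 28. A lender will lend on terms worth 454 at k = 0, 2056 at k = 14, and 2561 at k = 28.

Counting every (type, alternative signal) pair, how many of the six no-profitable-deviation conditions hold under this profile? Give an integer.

5

Low-risk (own payoff 2561 − 51×28 = 1133): to k=0 gives 454 → no gain ✓; to k=14 gives 2056 − 51×14 = 1342 → profitable ✗.
High-risk (own payoff 454): to k=14 gives 2056 − 294×14 = -2060 → no gain ✓; to k=28 gives 2561 − 294×28 = -5671 → no gain ✓.
Mid-risk (own payoff 2056 − 112×14 = 488): to k=0 gives 454 → no gain ✓; to k=28 gives 2561 − 112×28 = -575 → no gain ✓.
5 of the 6 constraints hold; not an equilibrium.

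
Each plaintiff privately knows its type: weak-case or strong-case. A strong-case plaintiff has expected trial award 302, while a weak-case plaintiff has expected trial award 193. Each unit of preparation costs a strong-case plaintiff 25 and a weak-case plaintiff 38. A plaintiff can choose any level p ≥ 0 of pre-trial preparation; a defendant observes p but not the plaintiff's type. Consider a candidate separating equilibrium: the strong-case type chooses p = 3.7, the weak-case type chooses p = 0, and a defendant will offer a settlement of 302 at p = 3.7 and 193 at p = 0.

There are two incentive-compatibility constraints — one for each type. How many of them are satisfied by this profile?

2

Strong-case type: signal → 302 − 25 × 3.7 = 209.5; deviate to 0 → 193. IC holds (209.5 ≥ 193).
Weak-case type: stay at 0 → 193; mimic → 302 − 38 × 3.7 = 161.4. IC holds (193 ≥ 161.4).
2 of 2 constraints hold, so this is a separating equilibrium.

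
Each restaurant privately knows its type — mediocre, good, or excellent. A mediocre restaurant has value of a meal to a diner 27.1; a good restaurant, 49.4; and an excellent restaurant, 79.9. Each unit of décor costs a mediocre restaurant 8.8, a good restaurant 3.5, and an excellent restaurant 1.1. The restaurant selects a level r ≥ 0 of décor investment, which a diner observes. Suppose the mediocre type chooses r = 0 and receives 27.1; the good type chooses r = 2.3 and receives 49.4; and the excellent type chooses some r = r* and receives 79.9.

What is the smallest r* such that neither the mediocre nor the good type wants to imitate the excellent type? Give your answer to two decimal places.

11.01

Mediocre type (on-path payoff 27.1) won't mimic when 27.1 ≥ 79.9 − 8.8·r*, i.e. r* ≥ 6.00.
Good type (on-path payoff 49.4 − 3.5×2.3 = 41.35) won't mimic when 41.35 ≥ 79.9 − 3.5·r*, i.e. r* ≥ 11.01.
Both must hold, so r* = max(6.00, 11.01) = 11.01. The good type's constraint binds.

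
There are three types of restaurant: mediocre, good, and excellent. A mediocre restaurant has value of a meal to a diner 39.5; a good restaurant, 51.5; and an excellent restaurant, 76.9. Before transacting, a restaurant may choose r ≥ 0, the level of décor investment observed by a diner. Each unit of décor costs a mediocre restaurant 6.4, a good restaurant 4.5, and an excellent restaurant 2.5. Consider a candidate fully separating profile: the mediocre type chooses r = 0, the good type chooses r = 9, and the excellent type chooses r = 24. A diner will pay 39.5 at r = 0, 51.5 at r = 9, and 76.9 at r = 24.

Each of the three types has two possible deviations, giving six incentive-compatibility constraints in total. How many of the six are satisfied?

3

Excellent (own payoff 76.9 − 2.5×24 = 16.9): to r=0 gives 39.5 → profitable ✗; to r=9 gives 51.5 − 2.5×9 = 29 → profitable ✗.
Good (own payoff 51.5 − 4.5×9 = 11): to r=0 gives 39.5 → profitable ✗; to r=24 gives 76.9 − 4.5×24 = -31.1 → no gain ✓.
Mediocre (own payoff 39.5): to r=9 gives 51.5 − 6.4×9 = -6.1 → no gain ✓; to r=24 gives 76.9 − 6.4×24 = -76.7 → no gain ✓.
3 of the 6 constraints hold; not an equilibrium.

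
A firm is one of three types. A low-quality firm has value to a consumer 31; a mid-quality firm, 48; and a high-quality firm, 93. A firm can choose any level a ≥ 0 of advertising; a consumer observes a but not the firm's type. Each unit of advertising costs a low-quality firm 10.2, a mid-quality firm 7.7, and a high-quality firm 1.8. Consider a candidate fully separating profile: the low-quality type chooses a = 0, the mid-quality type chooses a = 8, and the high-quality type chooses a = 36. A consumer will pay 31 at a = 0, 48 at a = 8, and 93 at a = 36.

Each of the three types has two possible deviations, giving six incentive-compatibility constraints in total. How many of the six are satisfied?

Mid-quality (own payoff 48 − 7.7×8 = -13.6): to a=0 gives 31 → profitable ✗; to a=36 gives 93 − 7.7×36 = -184.2 → no gain ✓.
High-quality (own payoff 93 − 1.8×36 = 28.2): to a=0 gives 31 → profitable ✗; to a=8 gives 48 − 1.8×8 = 33.6 → profitable ✗.
Low-quality (own payoff 31): to a=8 gives 48 − 10.2×8 = -33.6 → no gain ✓; to a=36 gives 93 − 10.2×36 = -274.2 → no gain ✓.
3 of the 6 constraints hold; not an equilibrium.

3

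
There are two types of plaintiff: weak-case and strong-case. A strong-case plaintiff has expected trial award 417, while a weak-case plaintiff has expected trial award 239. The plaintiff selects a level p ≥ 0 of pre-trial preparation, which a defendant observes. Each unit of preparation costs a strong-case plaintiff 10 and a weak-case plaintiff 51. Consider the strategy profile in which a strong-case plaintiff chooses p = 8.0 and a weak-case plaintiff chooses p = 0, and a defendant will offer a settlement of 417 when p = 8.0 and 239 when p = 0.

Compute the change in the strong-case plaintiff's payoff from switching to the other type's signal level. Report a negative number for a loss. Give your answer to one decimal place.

-98.0

Playing p = 8.0 the strong-case plaintiff receives 417 − 10 × 8.0 = 337.
Deviating to p = 0 yields 239 instead.
Gain from deviating: 239 − 337 = -98.0.
The gain is negative, so the strong-case type's incentive-compatibility constraint is satisfied.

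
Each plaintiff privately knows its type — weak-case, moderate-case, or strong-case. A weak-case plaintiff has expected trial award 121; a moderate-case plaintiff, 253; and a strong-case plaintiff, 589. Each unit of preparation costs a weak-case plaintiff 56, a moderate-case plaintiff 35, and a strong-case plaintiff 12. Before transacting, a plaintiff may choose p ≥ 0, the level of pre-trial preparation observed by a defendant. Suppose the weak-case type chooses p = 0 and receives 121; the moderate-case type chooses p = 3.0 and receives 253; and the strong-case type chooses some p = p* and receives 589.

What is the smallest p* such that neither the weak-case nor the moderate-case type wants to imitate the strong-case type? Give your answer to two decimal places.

Moderate-case type (on-path payoff 253 − 35×3.0 = 148) won't mimic when 148 ≥ 589 − 35·p*, i.e. p* ≥ 12.60.
Weak-case type (on-path payoff 121) won't mimic when 121 ≥ 589 − 56·p*, i.e. p* ≥ 8.36.
Both must hold, so p* = max(8.36, 12.60) = 12.60. The moderate-case type's constraint binds.

12.60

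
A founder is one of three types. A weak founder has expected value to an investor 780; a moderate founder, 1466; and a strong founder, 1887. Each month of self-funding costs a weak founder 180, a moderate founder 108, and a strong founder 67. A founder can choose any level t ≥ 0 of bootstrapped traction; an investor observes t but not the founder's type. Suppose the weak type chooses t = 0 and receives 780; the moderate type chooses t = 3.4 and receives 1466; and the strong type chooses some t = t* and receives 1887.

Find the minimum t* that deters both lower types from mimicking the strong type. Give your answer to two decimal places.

Weak type (on-path payoff 780) won't mimic when 780 ≥ 1887 − 180·t*, i.e. t* ≥ 6.15.
Moderate type (on-path payoff 1466 − 108×3.4 = 1098.8) won't mimic when 1098.8 ≥ 1887 − 108·t*, i.e. t* ≥ 7.30.
Both must hold, so t* = max(6.15, 7.30) = 7.30. The moderate type's constraint binds.

7.30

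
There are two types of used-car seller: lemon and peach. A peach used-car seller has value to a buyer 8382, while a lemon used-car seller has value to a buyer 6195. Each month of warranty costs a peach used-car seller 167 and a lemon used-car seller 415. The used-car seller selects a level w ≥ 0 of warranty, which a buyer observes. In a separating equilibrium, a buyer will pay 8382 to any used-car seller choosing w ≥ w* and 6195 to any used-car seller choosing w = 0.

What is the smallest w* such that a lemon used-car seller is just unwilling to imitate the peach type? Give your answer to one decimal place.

5.3

A lemon used-car seller choosing w = 0 receives 6195.
Imitating at w* instead would pay 8382 at cost 415·w*, netting 8382 − 415·w*.
Indifference: 6195 = 8382 − 415·w*, so w* = (8382 − 6195) / 415 ≈ 5.3.
This is the lemon type's binding incentive-compatibility constraint; any w ≥ 5.3 sustains separation on that side.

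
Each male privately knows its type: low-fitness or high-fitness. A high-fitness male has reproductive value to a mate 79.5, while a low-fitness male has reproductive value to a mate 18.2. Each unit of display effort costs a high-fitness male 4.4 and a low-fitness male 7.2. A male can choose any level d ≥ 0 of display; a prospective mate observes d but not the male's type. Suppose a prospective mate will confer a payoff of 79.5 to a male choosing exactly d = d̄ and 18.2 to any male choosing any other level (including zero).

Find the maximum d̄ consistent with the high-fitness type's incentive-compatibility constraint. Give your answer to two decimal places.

13.93

Choosing d̄ yields the high-fitness type 79.5 − 4.4·d̄; choosing zero yields 18.2.
The high-fitness type is indifferent at 79.5 − 4.4·d̄ = 18.2, i.e. d̄ = (79.5 − 18.2) / 4.4 ≈ 13.93.
For any d̄ above 13.93 the high-fitness type would rather pool at zero, so separation collapses.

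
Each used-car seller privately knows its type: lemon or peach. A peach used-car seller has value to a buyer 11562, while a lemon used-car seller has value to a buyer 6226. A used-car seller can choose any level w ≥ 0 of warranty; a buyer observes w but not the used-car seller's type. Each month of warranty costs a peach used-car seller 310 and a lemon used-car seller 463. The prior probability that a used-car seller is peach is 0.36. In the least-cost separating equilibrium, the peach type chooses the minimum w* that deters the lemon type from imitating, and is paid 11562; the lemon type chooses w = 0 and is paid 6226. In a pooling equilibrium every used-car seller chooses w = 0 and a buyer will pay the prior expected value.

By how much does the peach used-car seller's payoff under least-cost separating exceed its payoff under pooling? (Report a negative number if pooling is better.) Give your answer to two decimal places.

Least-cost separating signal: w* solves 6226 = 11562 − 463·w*, so w* = (11562 − 6226)/463 ≈ 11.5248.
Peach type's separating payoff: 11562 − 310 × w* = 11562 − 310 × (11562 − 6226)/463 = 11562 − 1654160/463 ≈ 7989.3002.
Pooling payoff: 0.36 × 11562 + 0.64 × 6226 = 8146.96.
Difference: 7989.3002 − 8146.96 = -157.6598, i.e. -157.66 to two decimal places.
The peach type would prefer the pooling outcome.

-157.66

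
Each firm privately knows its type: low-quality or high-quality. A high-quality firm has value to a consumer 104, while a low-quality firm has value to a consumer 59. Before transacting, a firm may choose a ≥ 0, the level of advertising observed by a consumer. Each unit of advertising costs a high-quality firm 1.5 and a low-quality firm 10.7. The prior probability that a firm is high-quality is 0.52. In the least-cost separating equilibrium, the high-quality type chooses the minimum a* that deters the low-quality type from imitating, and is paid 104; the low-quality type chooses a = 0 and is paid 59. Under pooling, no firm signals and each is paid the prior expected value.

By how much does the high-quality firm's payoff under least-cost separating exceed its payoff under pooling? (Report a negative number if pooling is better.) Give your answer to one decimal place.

15.3

Least-cost separating signal: a* solves 59 = 104 − 10.7·a*, so a* = (104 − 59)/10.7 ≈ 4.2056.
High-quality type's separating payoff: 104 − 1.5 × a* = 104 − 1.5 × (104 − 59)/10.7 = 104 − 67.5/10.7 ≈ 97.692.
Pooling payoff: 0.52 × 104 + 0.48 × 59 = 82.4.
Difference: 97.692 − 82.4 = 15.292, i.e. 15.3 to one decimal place.
The high-quality type prefers to separate.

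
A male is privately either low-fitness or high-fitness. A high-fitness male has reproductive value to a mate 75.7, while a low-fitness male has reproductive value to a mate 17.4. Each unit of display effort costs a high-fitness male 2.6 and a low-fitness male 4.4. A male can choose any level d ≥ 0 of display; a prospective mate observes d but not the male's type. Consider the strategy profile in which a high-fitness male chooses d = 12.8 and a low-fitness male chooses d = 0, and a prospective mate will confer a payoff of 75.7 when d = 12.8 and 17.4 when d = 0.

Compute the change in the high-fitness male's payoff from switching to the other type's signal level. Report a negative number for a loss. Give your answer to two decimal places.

Playing d = 12.8 the high-fitness male receives 75.7 − 2.6 × 12.8 = 42.42.
Deviating to d = 0 yields 17.4 instead.
Gain from deviating: 17.4 − 42.42 = -25.02.
The gain is negative, so the high-fitness type's incentive-compatibility constraint is satisfied.

-25.02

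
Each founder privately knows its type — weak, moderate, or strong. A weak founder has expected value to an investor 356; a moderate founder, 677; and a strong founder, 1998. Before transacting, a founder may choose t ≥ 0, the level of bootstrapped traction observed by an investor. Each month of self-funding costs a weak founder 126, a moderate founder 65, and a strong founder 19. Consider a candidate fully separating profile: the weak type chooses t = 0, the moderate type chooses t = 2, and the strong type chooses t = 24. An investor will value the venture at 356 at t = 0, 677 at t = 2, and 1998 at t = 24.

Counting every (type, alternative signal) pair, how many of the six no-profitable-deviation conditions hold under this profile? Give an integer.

5

Strong (own payoff 1998 − 19×24 = 1542): to t=0 gives 356 → no gain ✓; to t=2 gives 677 − 19×2 = 639 → no gain ✓.
Moderate (own payoff 677 − 65×2 = 547): to t=0 gives 356 → no gain ✓; to t=24 gives 1998 − 65×24 = 438 → no gain ✓.
Weak (own payoff 356): to t=2 gives 677 − 126×2 = 425 → profitable ✗; to t=24 gives 1998 − 126×24 = -1026 → no gain ✓.
5 of the 6 constraints hold; not an equilibrium.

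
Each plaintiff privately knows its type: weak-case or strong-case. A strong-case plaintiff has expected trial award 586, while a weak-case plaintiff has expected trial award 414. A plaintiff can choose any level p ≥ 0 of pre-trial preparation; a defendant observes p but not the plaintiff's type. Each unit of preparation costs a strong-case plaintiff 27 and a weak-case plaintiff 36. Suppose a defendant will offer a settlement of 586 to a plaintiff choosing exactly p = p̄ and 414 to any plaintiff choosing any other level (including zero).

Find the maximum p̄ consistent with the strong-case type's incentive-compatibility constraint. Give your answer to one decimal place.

6.4

Choosing p̄ yields the strong-case type 586 − 27·p̄; choosing zero yields 414.
The strong-case type is indifferent at 586 − 27·p̄ = 414, i.e. p̄ = (586 − 414) / 27 ≈ 6.4.
For any p̄ above 6.4 the strong-case type would rather pool at zero, so separation collapses.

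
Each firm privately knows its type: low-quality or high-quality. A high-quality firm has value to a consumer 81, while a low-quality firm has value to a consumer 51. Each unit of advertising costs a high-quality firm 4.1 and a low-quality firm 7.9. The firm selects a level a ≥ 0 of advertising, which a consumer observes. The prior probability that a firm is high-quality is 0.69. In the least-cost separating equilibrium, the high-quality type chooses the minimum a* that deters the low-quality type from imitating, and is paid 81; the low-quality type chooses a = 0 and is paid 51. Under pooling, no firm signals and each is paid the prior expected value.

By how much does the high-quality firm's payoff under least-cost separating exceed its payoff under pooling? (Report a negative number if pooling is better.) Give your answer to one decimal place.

Least-cost separating signal: a* solves 51 = 81 − 7.9·a*, so a* = (81 − 51)/7.9 ≈ 3.7975.
High-quality type's separating payoff: 81 − 4.1 × a* = 81 − 4.1 × (81 − 51)/7.9 = 81 − 123/7.9 ≈ 65.430.
Pooling payoff: 0.69 × 81 + 0.31 × 51 = 71.7.
Difference: 65.430 − 71.7 = -6.27, i.e. -6.3 to one decimal place.
The high-quality type would prefer the pooling outcome.

-6.3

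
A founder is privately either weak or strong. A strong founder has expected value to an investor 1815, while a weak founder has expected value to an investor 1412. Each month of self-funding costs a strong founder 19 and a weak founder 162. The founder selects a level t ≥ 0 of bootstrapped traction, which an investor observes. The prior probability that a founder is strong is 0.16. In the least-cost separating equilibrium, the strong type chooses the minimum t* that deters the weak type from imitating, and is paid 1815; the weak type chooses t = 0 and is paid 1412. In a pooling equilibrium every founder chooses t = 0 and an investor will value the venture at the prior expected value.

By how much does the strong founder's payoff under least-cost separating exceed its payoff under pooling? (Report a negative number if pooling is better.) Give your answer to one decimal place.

Least-cost separating signal: t* solves 1412 = 1815 − 162·t*, so t* = (1815 − 1412)/162 ≈ 2.4877.
Strong type's separating payoff: 1815 − 19 × t* = 1815 − 19 × (1815 − 1412)/162 = 1815 − 7657/162 ≈ 1767.735.
Pooling payoff: 0.16 × 1815 + 0.84 × 1412 = 1476.48.
Difference: 1767.735 − 1476.48 = 291.255, i.e. 291.3 to one decimal place.
The strong type prefers to separate.

291.3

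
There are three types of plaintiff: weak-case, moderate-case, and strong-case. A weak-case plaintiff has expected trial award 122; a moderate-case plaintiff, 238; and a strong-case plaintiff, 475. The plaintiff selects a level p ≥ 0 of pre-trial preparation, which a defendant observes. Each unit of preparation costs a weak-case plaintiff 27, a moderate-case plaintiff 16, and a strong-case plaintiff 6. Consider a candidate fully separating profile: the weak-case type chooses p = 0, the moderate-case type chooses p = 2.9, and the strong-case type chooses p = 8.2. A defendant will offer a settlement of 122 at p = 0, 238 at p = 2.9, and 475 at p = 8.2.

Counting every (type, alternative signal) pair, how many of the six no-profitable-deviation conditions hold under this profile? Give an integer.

3

Weak-case (own payoff 122): to p=2.9 gives 238 − 27×2.9 = 159.7 → profitable ✗; to p=8.2 gives 475 − 27×8.2 = 253.6 → profitable ✗.
Moderate-case (own payoff 238 − 16×2.9 = 191.6): to p=0 gives 122 → no gain ✓; to p=8.2 gives 475 − 16×8.2 = 343.8 → profitable ✗.
Strong-case (own payoff 475 − 6×8.2 = 425.8): to p=0 gives 122 → no gain ✓; to p=2.9 gives 238 − 6×2.9 = 220.6 → no gain ✓.
3 of the 6 constraints hold; not an equilibrium.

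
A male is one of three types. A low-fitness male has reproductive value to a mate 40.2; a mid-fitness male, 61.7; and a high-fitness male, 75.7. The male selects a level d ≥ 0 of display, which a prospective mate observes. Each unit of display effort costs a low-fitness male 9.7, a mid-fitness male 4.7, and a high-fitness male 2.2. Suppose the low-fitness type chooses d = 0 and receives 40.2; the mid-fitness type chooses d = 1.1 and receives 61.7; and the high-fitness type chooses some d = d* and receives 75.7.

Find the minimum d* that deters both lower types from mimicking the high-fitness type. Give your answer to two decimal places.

Low-fitness type (on-path payoff 40.2) won't mimic when 40.2 ≥ 75.7 − 9.7·d*, i.e. d* ≥ 3.66.
Mid-fitness type (on-path payoff 61.7 − 4.7×1.1 = 56.53) won't mimic when 56.53 ≥ 75.7 − 4.7·d*, i.e. d* ≥ 4.08.
Both must hold, so d* = max(3.66, 4.08) = 4.08. The mid-fitness type's constraint binds.

4.08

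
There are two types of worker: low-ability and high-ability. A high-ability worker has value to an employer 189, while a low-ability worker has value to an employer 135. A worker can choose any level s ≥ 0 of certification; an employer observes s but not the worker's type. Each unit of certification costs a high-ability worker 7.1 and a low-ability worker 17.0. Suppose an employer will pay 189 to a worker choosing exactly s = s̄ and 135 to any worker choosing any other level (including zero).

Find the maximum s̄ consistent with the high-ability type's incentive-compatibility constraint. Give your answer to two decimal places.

7.61

Choosing s̄ yields the high-ability type 189 − 7.1·s̄; choosing zero yields 135.
The high-ability type is indifferent at 189 − 7.1·s̄ = 135, i.e. s̄ = (189 − 135) / 7.1 ≈ 7.61.
For any s̄ above 7.61 the high-ability type would rather pool at zero, so separation collapses.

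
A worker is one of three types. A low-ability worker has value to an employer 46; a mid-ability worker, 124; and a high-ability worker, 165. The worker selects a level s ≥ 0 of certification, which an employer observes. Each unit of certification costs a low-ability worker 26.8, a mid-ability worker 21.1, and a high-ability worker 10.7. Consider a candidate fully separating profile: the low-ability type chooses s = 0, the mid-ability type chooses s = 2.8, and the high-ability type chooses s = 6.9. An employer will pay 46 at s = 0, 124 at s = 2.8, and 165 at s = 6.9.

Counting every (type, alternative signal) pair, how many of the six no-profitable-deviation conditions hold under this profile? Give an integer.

Mid-ability (own payoff 124 − 21.1×2.8 = 64.92): to s=0 gives 46 → no gain ✓; to s=6.9 gives 165 − 21.1×6.9 = 19.41 → no gain ✓.
Low-ability (own payoff 46): to s=2.8 gives 124 − 26.8×2.8 = 48.96 → profitable ✗; to s=6.9 gives 165 − 26.8×6.9 = -19.92 → no gain ✓.
High-ability (own payoff 165 − 10.7×6.9 = 91.17): to s=0 gives 46 → no gain ✓; to s=2.8 gives 124 − 10.7×2.8 = 94.04 → profitable ✗.
4 of the 6 constraints hold; not an equilibrium.

4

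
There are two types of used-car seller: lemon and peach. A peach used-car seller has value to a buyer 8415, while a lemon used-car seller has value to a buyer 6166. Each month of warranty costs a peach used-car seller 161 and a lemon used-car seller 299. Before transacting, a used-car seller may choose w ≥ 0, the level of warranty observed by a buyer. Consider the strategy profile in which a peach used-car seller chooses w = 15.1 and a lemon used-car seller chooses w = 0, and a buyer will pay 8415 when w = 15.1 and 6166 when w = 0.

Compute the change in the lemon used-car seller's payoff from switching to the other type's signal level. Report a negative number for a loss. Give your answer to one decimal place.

-2265.9

Playing w = 0 the lemon used-car seller receives 6166.
Deviating to w = 15.1 brings payment 8415 at cost 299 × 15.1 = 4514.9, netting 3900.1.
Gain from deviating: 3900.1 − 6166 = -2265.9.
The gain is negative, so the lemon type's incentive-compatibility constraint is satisfied.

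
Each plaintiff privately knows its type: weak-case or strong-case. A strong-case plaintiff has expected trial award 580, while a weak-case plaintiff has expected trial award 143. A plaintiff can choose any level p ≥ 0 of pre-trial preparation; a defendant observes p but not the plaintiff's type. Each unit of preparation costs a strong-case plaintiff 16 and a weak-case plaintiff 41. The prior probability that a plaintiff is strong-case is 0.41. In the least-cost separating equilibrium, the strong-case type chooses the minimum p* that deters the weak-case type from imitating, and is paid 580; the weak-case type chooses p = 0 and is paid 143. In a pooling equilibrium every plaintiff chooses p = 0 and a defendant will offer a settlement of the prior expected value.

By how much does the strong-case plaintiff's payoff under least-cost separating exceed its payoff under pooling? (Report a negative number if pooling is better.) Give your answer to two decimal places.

87.29

Least-cost separating signal: p* solves 143 = 580 − 41·p*, so p* = (580 − 143)/41 ≈ 10.6585.
Strong-case type's separating payoff: 580 − 16 × p* = 580 − 16 × (580 − 143)/41 = 580 − 6992/41 ≈ 409.4634.
Pooling payoff: 0.41 × 580 + 0.59 × 143 = 322.17.
Difference: 409.4634 − 322.17 = 87.2934, i.e. 87.29 to two decimal places.
The strong-case type prefers to separate.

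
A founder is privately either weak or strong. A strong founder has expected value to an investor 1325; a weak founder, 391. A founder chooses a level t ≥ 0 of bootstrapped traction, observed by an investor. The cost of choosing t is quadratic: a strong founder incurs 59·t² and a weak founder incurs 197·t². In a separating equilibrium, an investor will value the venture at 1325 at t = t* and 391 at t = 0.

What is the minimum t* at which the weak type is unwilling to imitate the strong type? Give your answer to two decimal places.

The weak type at t = 0 receives 391; imitating at t* yields 1325 − 197·t*².
Indifference: 391 = 1325 − 197·t*², so t*² = (1325 − 391) / 197 ≈ 4.7411.
t* = √4.7411 ≈ 2.18.

2.18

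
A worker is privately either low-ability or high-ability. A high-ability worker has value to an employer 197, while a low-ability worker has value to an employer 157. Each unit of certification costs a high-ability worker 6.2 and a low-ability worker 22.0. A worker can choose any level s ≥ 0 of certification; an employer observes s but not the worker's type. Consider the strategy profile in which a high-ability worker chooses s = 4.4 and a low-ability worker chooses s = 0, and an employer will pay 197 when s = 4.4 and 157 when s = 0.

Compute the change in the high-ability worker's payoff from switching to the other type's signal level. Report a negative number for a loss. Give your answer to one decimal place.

Playing s = 4.4 the high-ability worker receives 197 − 6.2 × 4.4 = 169.72.
Deviating to s = 0 yields 157 instead.
Gain from deviating: 157 − 169.72 = -12.72, i.e. -12.7 to one decimal place.
The gain is negative, so the high-ability type's incentive-compatibility constraint is satisfied.

-12.7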